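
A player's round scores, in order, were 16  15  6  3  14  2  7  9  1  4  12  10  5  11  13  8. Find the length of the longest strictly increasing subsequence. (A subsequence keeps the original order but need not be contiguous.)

Track the smallest tail for each achievable length (strict):
16 → extends → [16]
15 → replaces 16 → [15]
6 → replaces 15 → [6]
3 → replaces 6 → [3]
14 → extends → [3, 14]
2 → replaces 3 → [2, 14]
7 → replaces 14 → [2, 7]
9 → extends → [2, 7, 9]
1 → replaces 2 → [1, 7, 9]
4 → replaces 7 → [1, 4, 9]
12 → extends → [1, 4, 9, 12]
10 → replaces 12 → [1, 4, 9, 10]
5 → replaces 9 → [1, 4, 5, 10]
11 → extends → [1, 4, 5, 10, 11]
13 → extends → [1, 4, 5, 10, 11, 13]
8 → replaces 10 → [1, 4, 5, 8, 11, 13]
Six tails, so the longest strictly increasing subsequence has length 6 (e.g. 6, 7, 9, 10, 11, 13).

6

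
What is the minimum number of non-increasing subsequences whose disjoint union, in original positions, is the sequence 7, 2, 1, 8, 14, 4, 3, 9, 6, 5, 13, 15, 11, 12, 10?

Place each on the leftmost legal pile:
7 → new pile 1 (tops now [7])
2 → pile 1 (tops now [2])
1 → pile 1 (tops now [1])
8 → new pile 2 (tops now [1, 8])
14 → new pile 3 (tops now [1, 8, 14])
4 → pile 2 (tops now [1, 4, 14])
3 → pile 2 (tops now [1, 3, 14])
9 → pile 3 (tops now [1, 3, 9])
6 → pile 3 (tops now [1, 3, 6])
5 → pile 3 (tops now [1, 3, 5])
13 → new pile 4 (tops now [1, 3, 5, 13])
15 → new pile 5 (tops now [1, 3, 5, 13, 15])
11 → pile 4 (tops now [1, 3, 5, 11, 15])
12 → pile 5 (tops now [1, 3, 5, 11, 12])
10 → pile 4 (tops now [1, 3, 5, 10, 12])
Five piles.

5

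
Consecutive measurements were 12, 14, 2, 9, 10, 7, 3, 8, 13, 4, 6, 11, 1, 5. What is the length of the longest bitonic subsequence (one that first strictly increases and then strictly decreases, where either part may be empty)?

inc[i] = longest strictly increasing subsequence ending at i; dec[i] = longest strictly decreasing subsequence starting at i:
i:      1  2  3  4  5  6  7  8  9 10 11 12 13 14
a[i]:  12 14  2  9 10  7  3  8 13  4  6 11  1  5
inc:    1  2  1  2  3  2  2  3  4  3  4  5  1  4
dec:    5  5  2  4  4  3  2  3  3  2  2  2  1  1
Best peak at i=2 (value 14): inc=2, dec=5, length 2+5−1 = 6.

6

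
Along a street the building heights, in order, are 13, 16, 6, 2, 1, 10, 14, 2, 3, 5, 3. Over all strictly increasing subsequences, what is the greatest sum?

Let S[i] be the best sum of a strictly increasing subsequence ending at i:
i:      1  2  3  4  5  6  7  8  9 10 11
a[i]:  13 16  6  2  1 10 14  2  3  5  3
S:     13 29  6  2  1 16 30  3  6 11  6
Maximum is 30 (e.g. 6 + 10 + 14).

30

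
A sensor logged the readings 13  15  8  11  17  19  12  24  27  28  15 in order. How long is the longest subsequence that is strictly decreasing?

Negate each value so 'decreasing' becomes 'increasing', then run patience tails on the negated sequence:
-13 → extends → [-13]
-15 → replaces -13 → [-15]
-8 → extends → [-15, -8]
-11 → replaces -8 → [-15, -11]
-17 → replaces -15 → [-17, -11]
-19 → replaces -17 → [-19, -11]
-12 → replaces -11 → [-19, -12]
-24 → replaces -19 → [-24, -12]
-27 → replaces -24 → [-27, -12]
-28 → replaces -27 → [-28, -12]
-15 → replaces -12 → [-28, -15]
Two tails, so the longest strictly decreasing subsequence of the original has length 2.

2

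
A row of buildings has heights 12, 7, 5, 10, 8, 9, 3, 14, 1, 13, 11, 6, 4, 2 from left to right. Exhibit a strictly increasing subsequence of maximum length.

Patience tails give the LIS length; then backtrack through the dp parents:
12 → extends → [12]
7 → replaces 12 → [7]
5 → replaces 7 → [5]
10 → extends → [5, 10]
8 → replaces 10 → [5, 8]
9 → extends → [5, 8, 9]
3 → replaces 5 → [3, 8, 9]
14 → extends → [3, 8, 9, 14]
1 → replaces 3 → [1, 8, 9, 14]
13 → replaces 14 → [1, 8, 9, 13]
11 → replaces 13 → [1, 8, 9, 11]
6 → replaces 8 → [1, 6, 9, 11]
4 → replaces 6 → [1, 4, 9, 11]
2 → replaces 4 → [1, 2, 9, 11]
Length 4; one witness is 7, 8, 9, 14.

7, 8, 9, 14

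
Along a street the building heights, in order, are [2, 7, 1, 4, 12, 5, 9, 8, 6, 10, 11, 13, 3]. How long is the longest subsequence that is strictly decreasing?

5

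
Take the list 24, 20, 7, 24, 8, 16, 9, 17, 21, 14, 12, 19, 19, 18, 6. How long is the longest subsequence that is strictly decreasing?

6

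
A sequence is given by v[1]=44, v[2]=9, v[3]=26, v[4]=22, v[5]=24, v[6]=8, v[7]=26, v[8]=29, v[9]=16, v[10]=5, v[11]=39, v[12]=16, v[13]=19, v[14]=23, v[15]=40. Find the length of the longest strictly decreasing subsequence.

5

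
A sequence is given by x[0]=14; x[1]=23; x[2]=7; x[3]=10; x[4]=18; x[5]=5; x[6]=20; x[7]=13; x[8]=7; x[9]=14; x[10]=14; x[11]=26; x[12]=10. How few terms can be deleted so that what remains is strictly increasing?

8

Fewest deletions = n − (longest strictly increasing subsequence).
Patience tails:
14 → extends → [14]
23 → extends → [14, 23]
7 → replaces 14 → [7, 23]
10 → replaces 23 → [7, 10]
18 → extends → [7, 10, 18]
5 → replaces 7 → [5, 10, 18]
20 → extends → [5, 10, 18, 20]
13 → replaces 18 → [5, 10, 13, 20]
7 → replaces 10 → [5, 7, 13, 20]
14 → replaces 20 → [5, 7, 13, 14]
14 → already a tail → [5, 7, 13, 14]
26 → extends → [5, 7, 13, 14, 26]
10 → replaces 13 → [5, 7, 10, 14, 26]
Longest strictly increasing subsequence has length 5, so deletions = 13 − 5 = 8.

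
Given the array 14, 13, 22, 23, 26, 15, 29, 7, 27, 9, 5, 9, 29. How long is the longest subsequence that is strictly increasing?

Track the smallest tail for each achievable length (strict):
14 → extends → [14]
13 → replaces 14 → [13]
22 → extends → [13, 22]
23 → extends → [13, 22, 23]
26 → extends → [13, 22, 23, 26]
15 → replaces 22 → [13, 15, 23, 26]
29 → extends → [13, 15, 23, 26, 29]
7 → replaces 13 → [7, 15, 23, 26, 29]
27 → replaces 29 → [7, 15, 23, 26, 27]
9 → replaces 15 → [7, 9, 23, 26, 27]
5 → replaces 7 → [5, 9, 23, 26, 27]
9 → already a tail → [5, 9, 23, 26, 27]
29 → extends → [5, 9, 23, 26, 27, 29]
Six tails, so the longest strictly increasing subsequence has length 6 (e.g. 14, 22, 23, 26, 27, 29).

6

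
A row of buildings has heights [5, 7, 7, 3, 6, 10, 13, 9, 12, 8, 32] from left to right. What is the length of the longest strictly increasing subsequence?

5

Let dp[i] be the length of the longest such subsequence ending at index i:
i:      1  2  3  4  5  6  7  8  9 10 11
a[i]:   5  7  7  3  6 10 13  9 12  8 32
dp:     1  2  2  1  2  3  4  3  4  3  5
Maximum dp value is 5.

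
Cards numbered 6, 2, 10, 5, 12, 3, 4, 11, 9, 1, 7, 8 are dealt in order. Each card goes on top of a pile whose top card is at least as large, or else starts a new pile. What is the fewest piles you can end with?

5

Place each on the leftmost legal pile:
6 → new pile 1 (tops now [6])
2 → pile 1 (tops now [2])
10 → new pile 2 (tops now [2, 10])
5 → pile 2 (tops now [2, 5])
12 → new pile 3 (tops now [2, 5, 12])
3 → pile 2 (tops now [2, 3, 12])
4 → pile 3 (tops now [2, 3, 4])
11 → new pile 4 (tops now [2, 3, 4, 11])
9 → pile 4 (tops now [2, 3, 4, 9])
1 → pile 1 (tops now [1, 3, 4, 9])
7 → pile 4 (tops now [1, 3, 4, 7])
8 → new pile 5 (tops now [1, 3, 4, 7, 8])
Five piles.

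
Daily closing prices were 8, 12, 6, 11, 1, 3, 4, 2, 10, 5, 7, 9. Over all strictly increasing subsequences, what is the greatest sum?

29

Let S[i] be the best sum of a strictly increasing subsequence ending at i:
i:      1  2  3  4  5  6  7  8  9 10 11 12
a[i]:   8 12  6 11  1  3  4  2 10  5  7  9
S:      8 20  6 19  1  4  8  3 18 13 20 29
Maximum is 29 (e.g. 1 + 3 + 4 + 5 + 7 + 9).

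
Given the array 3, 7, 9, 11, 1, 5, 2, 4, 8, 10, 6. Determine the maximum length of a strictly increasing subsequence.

Track the smallest tail for each achievable length (strict):
3 → extends → [3]
7 → extends → [3, 7]
9 → extends → [3, 7, 9]
11 → extends → [3, 7, 9, 11]
1 → replaces 3 → [1, 7, 9, 11]
5 → replaces 7 → [1, 5, 9, 11]
2 → replaces 5 → [1, 2, 9, 11]
4 → replaces 9 → [1, 2, 4, 11]
8 → replaces 11 → [1, 2, 4, 8]
10 → extends → [1, 2, 4, 8, 10]
6 → replaces 8 → [1, 2, 4, 6, 10]
Five tails, so the longest strictly increasing subsequence has length 5 (e.g. 1, 2, 4, 8, 10).

5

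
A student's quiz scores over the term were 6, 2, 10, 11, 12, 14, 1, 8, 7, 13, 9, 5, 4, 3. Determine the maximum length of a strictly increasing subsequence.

Let dp[i] be the length of the longest such subsequence ending at index i:
i:      1  2  3  4  5  6  7  8  9 10 11 12 13 14
a[i]:   6  2 10 11 12 14  1  8  7 13  9  5  4  3
dp:     1  1  2  3  4  5  1  2  2  5  3  2  2  2
Maximum dp value is 5.

5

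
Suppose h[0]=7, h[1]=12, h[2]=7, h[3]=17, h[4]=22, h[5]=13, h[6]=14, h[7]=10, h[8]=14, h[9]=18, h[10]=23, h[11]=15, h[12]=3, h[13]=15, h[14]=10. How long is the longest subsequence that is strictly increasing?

6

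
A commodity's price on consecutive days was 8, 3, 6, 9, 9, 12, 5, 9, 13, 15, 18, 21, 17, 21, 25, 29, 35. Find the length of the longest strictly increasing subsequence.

11

Let dp[i] be the length of the longest such subsequence ending at index i:
i:      1  2  3  4  5  6  7  8  9 10 11 12 13 14 15 16 17
a[i]:   8  3  6  9  9 12  5  9 13 15 18 21 17 21 25 29 35
dp:     1  1  2  3  3  4  2  3  5  6  7  8  7  8  9 10 11
Maximum dp value is 11.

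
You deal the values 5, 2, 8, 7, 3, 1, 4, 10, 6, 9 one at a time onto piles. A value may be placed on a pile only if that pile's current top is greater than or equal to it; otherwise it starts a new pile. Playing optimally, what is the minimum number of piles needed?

5

Place each on the leftmost legal pile:
5 → new pile 1 (tops now [5])
2 → pile 1 (tops now [2])
8 → new pile 2 (tops now [2, 8])
7 → pile 2 (tops now [2, 7])
3 → pile 2 (tops now [2, 3])
1 → pile 1 (tops now [1, 3])
4 → new pile 3 (tops now [1, 3, 4])
10 → new pile 4 (tops now [1, 3, 4, 10])
6 → pile 4 (tops now [1, 3, 4, 6])
9 → new pile 5 (tops now [1, 3, 4, 6, 9])
Five piles.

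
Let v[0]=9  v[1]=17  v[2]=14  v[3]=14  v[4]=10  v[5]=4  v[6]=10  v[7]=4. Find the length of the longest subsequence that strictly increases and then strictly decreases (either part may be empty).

5

inc[i] = longest strictly increasing subsequence ending at i; dec[i] = longest strictly decreasing subsequence starting at i:
i:      0  1  2  3  4  5  6  7
v[i]:   9 17 14 14 10  4 10  4
inc:    1  2  2  2  2  1  2  1
dec:    2  4  3  3  2  1  2  1
Best peak at i=1 (value 17): inc=2, dec=4, length 2+4−1 = 5.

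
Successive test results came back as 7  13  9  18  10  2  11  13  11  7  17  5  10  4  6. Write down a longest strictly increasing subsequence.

Patience tails give the LIS length; then backtrack through the dp parents:
7 → extends → [7]
13 → extends → [7, 13]
9 → replaces 13 → [7, 9]
18 → extends → [7, 9, 18]
10 → replaces 18 → [7, 9, 10]
2 → replaces 7 → [2, 9, 10]
11 → extends → [2, 9, 10, 11]
13 → extends → [2, 9, 10, 11, 13]
11 → already a tail → [2, 9, 10, 11, 13]
7 → replaces 9 → [2, 7, 10, 11, 13]
17 → extends → [2, 7, 10, 11, 13, 17]
5 → replaces 7 → [2, 5, 10, 11, 13, 17]
10 → already a tail → [2, 5, 10, 11, 13, 17]
4 → replaces 5 → [2, 4, 10, 11, 13, 17]
6 → replaces 10 → [2, 4, 6, 11, 13, 17]
Length 6; one witness is 7, 9, 10, 11, 13, 17.

7, 9, 10, 11, 13, 17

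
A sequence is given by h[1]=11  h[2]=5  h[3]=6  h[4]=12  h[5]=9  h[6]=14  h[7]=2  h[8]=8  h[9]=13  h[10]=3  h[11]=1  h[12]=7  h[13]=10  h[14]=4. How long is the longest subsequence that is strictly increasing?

4

Let dp[i] be the length of the longest such subsequence ending at index i:
i:      1  2  3  4  5  6  7  8  9 10 11 12 13 14
h[i]:  11  5  6 12  9 14  2  8 13  3  1  7 10  4
dp:     1  1  2  3  3  4  1  3  4  2  1  3  4  3
Maximum dp value is 4.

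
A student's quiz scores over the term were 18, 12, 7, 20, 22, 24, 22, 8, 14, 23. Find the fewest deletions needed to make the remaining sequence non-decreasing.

5

Fewest deletions = n − (longest non-decreasing subsequence).
Patience tails:
18 → extends → [18]
12 → replaces 18 → [12]
7 → replaces 12 → [7]
20 → extends → [7, 20]
22 → extends → [7, 20, 22]
24 → extends → [7, 20, 22, 24]
22 → replaces 24 → [7, 20, 22, 22]
8 → replaces 20 → [7, 8, 22, 22]
14 → replaces 22 → [7, 8, 14, 22]
23 → extends → [7, 8, 14, 22, 23]
Longest non-decreasing subsequence has length 5, so deletions = 10 − 5 = 5.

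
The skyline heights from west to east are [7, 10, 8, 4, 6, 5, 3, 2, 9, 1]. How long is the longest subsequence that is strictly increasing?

3

Let dp[i] be the length of the longest such subsequence ending at index i:
i:      1  2  3  4  5  6  7  8  9 10
a[i]:   7 10  8  4  6  5  3  2  9  1
dp:     1  2  2  1  2  2  1  1  3  1
Maximum dp value is 3.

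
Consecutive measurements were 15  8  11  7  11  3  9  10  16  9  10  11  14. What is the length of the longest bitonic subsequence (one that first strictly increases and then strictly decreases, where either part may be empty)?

5

inc[i] = longest strictly increasing subsequence ending at i; dec[i] = longest strictly decreasing subsequence starting at i:
i:      1  2  3  4  5  6  7  8  9 10 11 12 13
a[i]:  15  8 11  7 11  3  9 10 16  9 10 11 14
inc:    1  1  2  1  2  1  2  3  4  2  3  4  5
dec:    4  3  3  2  3  1  1  2  2  1  1  1  1
Best peak at i=9 (value 16): inc=4, dec=2, length 4+2−1 = 5.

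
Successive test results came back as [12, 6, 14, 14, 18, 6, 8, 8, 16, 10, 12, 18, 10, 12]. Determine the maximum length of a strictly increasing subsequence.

5

Track the smallest tail for each achievable length (strict):
12 → extends → [12]
6 → replaces 12 → [6]
14 → extends → [6, 14]
14 → already a tail → [6, 14]
18 → extends → [6, 14, 18]
6 → already a tail → [6, 14, 18]
8 → replaces 14 → [6, 8, 18]
8 → already a tail → [6, 8, 18]
16 → replaces 18 → [6, 8, 16]
10 → replaces 16 → [6, 8, 10]
12 → extends → [6, 8, 10, 12]
18 → extends → [6, 8, 10, 12, 18]
10 → already a tail → [6, 8, 10, 12, 18]
12 → already a tail → [6, 8, 10, 12, 18]
Five tails, so the longest strictly increasing subsequence has length 5 (e.g. 6, 8, 10, 12, 18).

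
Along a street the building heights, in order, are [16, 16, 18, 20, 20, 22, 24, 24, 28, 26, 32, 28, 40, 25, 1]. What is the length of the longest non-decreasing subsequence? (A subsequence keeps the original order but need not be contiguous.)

11

Track the smallest tail for each achievable length (allowing ties):
16 → extends → [16]
16 → extends → [16, 16]
18 → extends → [16, 16, 18]
20 → extends → [16, 16, 18, 20]
20 → extends → [16, 16, 18, 20, 20]
22 → extends → [16, 16, 18, 20, 20, 22]
24 → extends → [16, 16, 18, 20, 20, 22, 24]
24 → extends → [16, 16, 18, 20, 20, 22, 24, 24]
28 → extends → [16, 16, 18, 20, 20, 22, 24, 24, 28]
26 → replaces 28 → [16, 16, 18, 20, 20, 22, 24, 24, 26]
32 → extends → [16, 16, 18, 20, 20, 22, 24, 24, 26, 32]
28 → replaces 32 → [16, 16, 18, 20, 20, 22, 24, 24, 26, 28]
40 → extends → [16, 16, 18, 20, 20, 22, 24, 24, 26, 28, 40]
25 → replaces 26 → [16, 16, 18, 20, 20, 22, 24, 24, 25, 28, 40]
1 → replaces 16 → [1, 16, 18, 20, 20, 22, 24, 24, 25, 28, 40]
Eleven tails, so the longest non-decreasing subsequence has length 11 (e.g. 16, 16, 18, 20, 20, 22, 24, 24, 28, 32, 40).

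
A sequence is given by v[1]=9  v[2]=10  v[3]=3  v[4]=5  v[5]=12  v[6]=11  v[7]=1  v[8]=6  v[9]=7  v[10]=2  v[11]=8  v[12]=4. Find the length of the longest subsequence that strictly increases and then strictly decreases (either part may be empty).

inc[i] = longest strictly increasing subsequence ending at i; dec[i] = longest strictly decreasing subsequence starting at i:
i:      1  2  3  4  5  6  7  8  9 10 11 12
v[i]:   9 10  3  5 12 11  1  6  7  2  8  4
inc:    1  2  1  2  3  3  1  3  4  2  5  3
dec:    3  3  2  2  4  3  1  2  2  1  2  1
Best peak at i=5 (value 12): inc=3, dec=4, length 3+4−1 = 6.

6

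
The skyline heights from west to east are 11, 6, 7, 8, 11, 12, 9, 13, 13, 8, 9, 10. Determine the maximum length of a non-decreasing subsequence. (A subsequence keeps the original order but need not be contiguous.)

7

Track the smallest tail for each achievable length (allowing ties):
11 → extends → [11]
6 → replaces 11 → [6]
7 → extends → [6, 7]
8 → extends → [6, 7, 8]
11 → extends → [6, 7, 8, 11]
12 → extends → [6, 7, 8, 11, 12]
9 → replaces 11 → [6, 7, 8, 9, 12]
13 → extends → [6, 7, 8, 9, 12, 13]
13 → extends → [6, 7, 8, 9, 12, 13, 13]
8 → replaces 9 → [6, 7, 8, 8, 12, 13, 13]
9 → replaces 12 → [6, 7, 8, 8, 9, 13, 13]
10 → replaces 13 → [6, 7, 8, 8, 9, 10, 13]
Seven tails, so the longest non-decreasing subsequence has length 7 (e.g. 6, 7, 8, 11, 12, 13, 13).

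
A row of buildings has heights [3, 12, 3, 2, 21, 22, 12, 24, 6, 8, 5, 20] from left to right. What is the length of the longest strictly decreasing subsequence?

4

Negate each value so 'decreasing' becomes 'increasing', then run patience tails on the negated sequence:
-3 → extends → [-3]
-12 → replaces -3 → [-12]
-3 → extends → [-12, -3]
-2 → extends → [-12, -3, -2]
-21 → replaces -12 → [-21, -3, -2]
-22 → replaces -21 → [-22, -3, -2]
-12 → replaces -3 → [-22, -12, -2]
-24 → replaces -22 → [-24, -12, -2]
-6 → replaces -2 → [-24, -12, -6]
-8 → replaces -6 → [-24, -12, -8]
-5 → extends → [-24, -12, -8, -5]
-20 → replaces -12 → [-24, -20, -8, -5]
Four tails, so the longest strictly decreasing subsequence of the original has length 4.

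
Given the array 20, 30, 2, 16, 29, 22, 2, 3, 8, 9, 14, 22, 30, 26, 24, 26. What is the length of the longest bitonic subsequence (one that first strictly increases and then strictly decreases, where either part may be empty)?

inc[i] = longest strictly increasing subsequence ending at i; dec[i] = longest strictly decreasing subsequence starting at i:
i:      1  2  3  4  5  6  7  8  9 10 11 12 13 14 15 16
a[i]:  20 30  2 16 29 22  2  3  8  9 14 22 30 26 24 26
inc:    1  2  1  2  3  3  1  2  3  4  5  6  7  7  7  8
dec:    3  4  1  2  3  2  1  1  1  1  1  1  3  2  1  1
Best peak at i=13 (value 30): inc=7, dec=3, length 7+3−1 = 9.

9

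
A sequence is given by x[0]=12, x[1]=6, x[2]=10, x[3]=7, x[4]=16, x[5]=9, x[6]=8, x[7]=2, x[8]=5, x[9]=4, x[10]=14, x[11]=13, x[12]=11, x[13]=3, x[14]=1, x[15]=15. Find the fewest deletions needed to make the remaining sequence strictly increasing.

Fewest deletions = n − (longest strictly increasing subsequence).
Patience tails:
12 → extends → [12]
6 → replaces 12 → [6]
10 → extends → [6, 10]
7 → replaces 10 → [6, 7]
16 → extends → [6, 7, 16]
9 → replaces 16 → [6, 7, 9]
8 → replaces 9 → [6, 7, 8]
2 → replaces 6 → [2, 7, 8]
5 → replaces 7 → [2, 5, 8]
4 → replaces 5 → [2, 4, 8]
14 → extends → [2, 4, 8, 14]
13 → replaces 14 → [2, 4, 8, 13]
11 → replaces 13 → [2, 4, 8, 11]
3 → replaces 4 → [2, 3, 8, 11]
1 → replaces 2 → [1, 3, 8, 11]
15 → extends → [1, 3, 8, 11, 15]
Longest strictly increasing subsequence has length 5, so deletions = 16 − 5 = 11.

11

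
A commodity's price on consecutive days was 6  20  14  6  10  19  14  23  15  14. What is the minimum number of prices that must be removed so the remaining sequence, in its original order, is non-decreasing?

5

Fewest deletions = n − (longest non-decreasing subsequence).
i:      1  2  3  4  5  6  7  8  9 10
a[i]:   6 20 14  6 10 19 14 23 15 14
dp:     1  2  2  2  3  4  4  5  5  5
max dp = 5, so deletions = 10 − 5 = 5.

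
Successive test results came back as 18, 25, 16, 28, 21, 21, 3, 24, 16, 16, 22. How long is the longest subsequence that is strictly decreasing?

3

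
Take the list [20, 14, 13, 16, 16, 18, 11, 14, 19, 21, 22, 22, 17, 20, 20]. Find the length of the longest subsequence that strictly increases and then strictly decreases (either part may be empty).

7

inc[i] = longest strictly increasing subsequence ending at i; dec[i] = longest strictly decreasing subsequence starting at i:
i:      1  2  3  4  5  6  7  8  9 10 11 12 13 14 15
a[i]:  20 14 13 16 16 18 11 14 19 21 22 22 17 20 20
inc:    1  1  1  2  2  3  1  2  4  5  6  6  3  5  5
dec:    4  3  2  2  2  2  1  1  2  2  2  2  1  1  1
Best peak at i=11 (value 22): inc=6, dec=2, length 6+2−1 = 7.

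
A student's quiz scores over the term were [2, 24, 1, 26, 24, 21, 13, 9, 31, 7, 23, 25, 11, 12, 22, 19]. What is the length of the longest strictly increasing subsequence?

Let dp[i] be the length of the longest such subsequence ending at index i:
i:      1  2  3  4  5  6  7  8  9 10 11 12 13 14 15 16
a[i]:   2 24  1 26 24 21 13  9 31  7 23 25 11 12 22 19
dp:     1  2  1  3  2  2  2  2  4  2  3  4  3  4  5  5
Maximum dp value is 5.

5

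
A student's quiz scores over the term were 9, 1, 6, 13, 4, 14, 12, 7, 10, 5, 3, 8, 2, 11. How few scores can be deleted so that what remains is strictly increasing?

9

Fewest deletions = n − (longest strictly increasing subsequence).
Patience tails:
9 → extends → [9]
1 → replaces 9 → [1]
6 → extends → [1, 6]
13 → extends → [1, 6, 13]
4 → replaces 6 → [1, 4, 13]
14 → extends → [1, 4, 13, 14]
12 → replaces 13 → [1, 4, 12, 14]
7 → replaces 12 → [1, 4, 7, 14]
10 → replaces 14 → [1, 4, 7, 10]
5 → replaces 7 → [1, 4, 5, 10]
3 → replaces 4 → [1, 3, 5, 10]
8 → replaces 10 → [1, 3, 5, 8]
2 → replaces 3 → [1, 2, 5, 8]
11 → extends → [1, 2, 5, 8, 11]
Longest strictly increasing subsequence has length 5, so deletions = 14 − 5 = 9.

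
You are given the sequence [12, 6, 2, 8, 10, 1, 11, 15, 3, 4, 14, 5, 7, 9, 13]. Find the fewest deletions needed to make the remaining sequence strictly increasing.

8

Fewest deletions = n − (longest strictly increasing subsequence).
i:      1  2  3  4  5  6  7  8  9 10 11 12 13 14 15
a[i]:  12  6  2  8 10  1 11 15  3  4 14  5  7  9 13
dp:     1  1  1  2  3  1  4  5  2  3  5  4  5  6  7
max dp = 7, so deletions = 15 − 7 = 8.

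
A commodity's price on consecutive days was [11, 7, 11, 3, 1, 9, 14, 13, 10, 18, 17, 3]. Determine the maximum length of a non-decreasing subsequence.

4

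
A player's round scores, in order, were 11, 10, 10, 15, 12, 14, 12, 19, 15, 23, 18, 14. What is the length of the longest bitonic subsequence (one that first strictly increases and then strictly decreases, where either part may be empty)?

7

inc[i] = longest strictly increasing subsequence ending at i; dec[i] = longest strictly decreasing subsequence starting at i:
i:      1  2  3  4  5  6  7  8  9 10 11 12
a[i]:  11 10 10 15 12 14 12 19 15 23 18 14
inc:    1  1  1  2  2  3  2  4  4  5  5  3
dec:    2  1  1  3  1  2  1  3  2  3  2  1
Best peak at i=10 (value 23): inc=5, dec=3, length 5+3−1 = 7.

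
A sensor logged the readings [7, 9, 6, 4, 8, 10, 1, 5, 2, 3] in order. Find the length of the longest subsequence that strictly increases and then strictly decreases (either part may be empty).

5

inc[i] = longest strictly increasing subsequence ending at i; dec[i] = longest strictly decreasing subsequence starting at i:
i:      1  2  3  4  5  6  7  8  9 10
a[i]:   7  9  6  4  8 10  1  5  2  3
inc:    1  2  1  1  2  3  1  2  2  3
dec:    4  4  3  2  3  3  1  2  1  1
Best peak at i=2 (value 9): inc=2, dec=4, length 2+4−1 = 5.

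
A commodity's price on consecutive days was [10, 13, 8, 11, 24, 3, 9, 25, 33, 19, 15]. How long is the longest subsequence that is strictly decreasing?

3

Let dp[i] be the longest strictly decreasing subsequence ending at i:
i:      1  2  3  4  5  6  7  8  9 10 11
a[i]:  10 13  8 11 24  3  9 25 33 19 15
dp:     1  1  2  2  1  3  3  1  1  2  3
Maximum is 3.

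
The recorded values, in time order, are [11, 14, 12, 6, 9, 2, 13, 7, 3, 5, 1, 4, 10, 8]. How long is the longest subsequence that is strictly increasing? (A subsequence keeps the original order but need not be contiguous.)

4

Let dp[i] be the length of the longest such subsequence ending at index i:
i:      1  2  3  4  5  6  7  8  9 10 11 12 13 14
a[i]:  11 14 12  6  9  2 13  7  3  5  1  4 10  8
dp:     1  2  2  1  2  1  3  2  2  3  1  3  4  4
Maximum dp value is 4.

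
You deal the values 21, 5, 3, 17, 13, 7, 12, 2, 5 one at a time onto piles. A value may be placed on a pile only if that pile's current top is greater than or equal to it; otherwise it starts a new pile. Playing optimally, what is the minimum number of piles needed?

3

Place each on the leftmost legal pile:
21 → new pile 1 (tops now [21])
5 → pile 1 (tops now [5])
3 → pile 1 (tops now [3])
17 → new pile 2 (tops now [3, 17])
13 → pile 2 (tops now [3, 13])
7 → pile 2 (tops now [3, 7])
12 → new pile 3 (tops now [3, 7, 12])
2 → pile 1 (tops now [2, 7, 12])
5 → pile 2 (tops now [2, 5, 12])
Three piles.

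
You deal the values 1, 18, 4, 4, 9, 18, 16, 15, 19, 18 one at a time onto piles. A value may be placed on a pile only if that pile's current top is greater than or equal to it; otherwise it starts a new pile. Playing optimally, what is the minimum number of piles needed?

The minimum number of non-increasing subsequences covering a sequence equals the length of its longest strictly increasing subsequence.
LIS length is 5 (e.g. 1, 4, 9, 18, 19), so 5 piles are needed.

5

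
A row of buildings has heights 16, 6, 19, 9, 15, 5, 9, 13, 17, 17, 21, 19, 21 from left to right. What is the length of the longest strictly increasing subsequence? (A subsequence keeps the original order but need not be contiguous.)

Let dp[i] be the length of the longest such subsequence ending at index i:
i:      1  2  3  4  5  6  7  8  9 10 11 12 13
a[i]:  16  6 19  9 15  5  9 13 17 17 21 19 21
dp:     1  1  2  2  3  1  2  3  4  4  5  5  6
Maximum dp value is 6.

6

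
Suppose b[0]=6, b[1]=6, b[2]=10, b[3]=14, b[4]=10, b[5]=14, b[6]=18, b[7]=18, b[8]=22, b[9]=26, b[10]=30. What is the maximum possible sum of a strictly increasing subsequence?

Let S[i] be the best sum of a strictly increasing subsequence ending at i:
i:       0   1   2   3   4   5   6   7   8   9  10
b[i]:    6   6  10  14  10  14  18  18  22  26  30
S:       6   6  16  30  16  30  48  48  70  96 126
Maximum is 126 (e.g. 6 + 10 + 14 + 18 + 22 + 26 + 30).

126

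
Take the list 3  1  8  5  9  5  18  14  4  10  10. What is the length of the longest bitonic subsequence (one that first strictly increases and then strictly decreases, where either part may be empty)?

6

inc[i] = longest strictly increasing subsequence ending at i; dec[i] = longest strictly decreasing subsequence starting at i:
i:      1  2  3  4  5  6  7  8  9 10 11
a[i]:   3  1  8  5  9  5 18 14  4 10 10
inc:    1  1  2  2  3  2  4  4  2  4  4
dec:    2  1  3  2  3  2  3  2  1  1  1
Best peak at i=7 (value 18): inc=4, dec=3, length 4+3−1 = 6.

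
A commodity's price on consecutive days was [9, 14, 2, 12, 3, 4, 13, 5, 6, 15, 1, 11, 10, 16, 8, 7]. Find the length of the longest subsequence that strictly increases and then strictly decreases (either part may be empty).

10

inc[i] = longest strictly increasing subsequence ending at i; dec[i] = longest strictly decreasing subsequence starting at i:
i:      1  2  3  4  5  6  7  8  9 10 11 12 13 14 15 16
a[i]:   9 14  2 12  3  4 13  5  6 15  1 11 10 16  8  7
inc:    1  2  1  2  2  3  4  4  5  6  1  6  6  7  6  6
dec:    3  6  2  5  2  2  5  2  2  5  1  4  3  3  2  1
Best peak at i=10 (value 15): inc=6, dec=5, length 6+5−1 = 10.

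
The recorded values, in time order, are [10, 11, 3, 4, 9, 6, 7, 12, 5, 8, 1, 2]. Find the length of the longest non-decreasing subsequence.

5

Let dp[i] be the length of the longest such subsequence ending at index i:
i:      1  2  3  4  5  6  7  8  9 10 11 12
a[i]:  10 11  3  4  9  6  7 12  5  8  1  2
dp:     1  2  1  2  3  3  4  5  3  5  1  2
Maximum dp value is 5.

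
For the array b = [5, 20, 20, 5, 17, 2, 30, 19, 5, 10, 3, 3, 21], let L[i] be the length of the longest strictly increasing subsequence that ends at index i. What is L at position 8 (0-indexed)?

dp[i] = 1 + max{dp[j] : j<i, b[j]<b[i]} (or 1 if no such j):
i:      0  1  2  3  4  5  6  7  8  9 10 11 12
b[i]:   5 20 20  5 17  2 30 19  5 10  3  3 21
dp:     1  2  2  1  2  1  3  3  2  3  2  2  4
At index 8 the value is 2.

2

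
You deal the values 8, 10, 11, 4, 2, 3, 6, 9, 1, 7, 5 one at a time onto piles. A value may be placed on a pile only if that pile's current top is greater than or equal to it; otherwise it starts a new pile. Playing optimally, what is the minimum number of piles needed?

The minimum number of non-increasing subsequences covering a sequence equals the length of its longest strictly increasing subsequence.
LIS length is 4 (e.g. 2, 3, 6, 9), so 4 piles are needed.

4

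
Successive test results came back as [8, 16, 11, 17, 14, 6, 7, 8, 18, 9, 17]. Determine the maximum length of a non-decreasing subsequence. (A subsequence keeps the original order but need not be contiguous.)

5

Track the smallest tail for each achievable length (allowing ties):
8 → extends → [8]
16 → extends → [8, 16]
11 → replaces 16 → [8, 11]
17 → extends → [8, 11, 17]
14 → replaces 17 → [8, 11, 14]
6 → replaces 8 → [6, 11, 14]
7 → replaces 11 → [6, 7, 14]
8 → replaces 14 → [6, 7, 8]
18 → extends → [6, 7, 8, 18]
9 → replaces 18 → [6, 7, 8, 9]
17 → extends → [6, 7, 8, 9, 17]
Five tails, so the longest non-decreasing subsequence has length 5 (e.g. 6, 7, 8, 9, 17).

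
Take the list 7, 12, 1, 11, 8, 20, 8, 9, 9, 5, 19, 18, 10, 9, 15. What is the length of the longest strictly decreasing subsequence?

5

Negate each value so 'decreasing' becomes 'increasing', then run patience tails on the negated sequence:
-7 → extends → [-7]
-12 → replaces -7 → [-12]
-1 → extends → [-12, -1]
-11 → replaces -1 → [-12, -11]
-8 → extends → [-12, -11, -8]
-20 → replaces -12 → [-20, -11, -8]
-8 → already a tail → [-20, -11, -8]
-9 → replaces -8 → [-20, -11, -9]
-9 → already a tail → [-20, -11, -9]
-5 → extends → [-20, -11, -9, -5]
-19 → replaces -11 → [-20, -19, -9, -5]
-18 → replaces -9 → [-20, -19, -18, -5]
-10 → replaces -5 → [-20, -19, -18, -10]
-9 → extends → [-20, -19, -18, -10, -9]
-15 → replaces -10 → [-20, -19, -18, -15, -9]
Five tails, so the longest strictly decreasing subsequence of the original has length 5.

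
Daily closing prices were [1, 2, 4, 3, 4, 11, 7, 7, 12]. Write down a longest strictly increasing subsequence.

1, 2, 3, 4, 11, 12

Patience tails give the LIS length; then backtrack through the dp parents:
1 → extends → [1]
2 → extends → [1, 2]
4 → extends → [1, 2, 4]
3 → replaces 4 → [1, 2, 3]
4 → extends → [1, 2, 3, 4]
11 → extends → [1, 2, 3, 4, 11]
7 → replaces 11 → [1, 2, 3, 4, 7]
7 → already a tail → [1, 2, 3, 4, 7]
12 → extends → [1, 2, 3, 4, 7, 12]
Length 6; one witness is 1, 2, 3, 4, 11, 12.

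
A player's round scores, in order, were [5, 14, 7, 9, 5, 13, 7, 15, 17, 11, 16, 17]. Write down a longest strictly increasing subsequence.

5, 7, 9, 13, 15, 16, 17

Patience tails give the LIS length; then backtrack through the dp parents:
5 → extends → [5]
14 → extends → [5, 14]
7 → replaces 14 → [5, 7]
9 → extends → [5, 7, 9]
5 → already a tail → [5, 7, 9]
13 → extends → [5, 7, 9, 13]
7 → already a tail → [5, 7, 9, 13]
15 → extends → [5, 7, 9, 13, 15]
17 → extends → [5, 7, 9, 13, 15, 17]
11 → replaces 13 → [5, 7, 9, 11, 15, 17]
16 → replaces 17 → [5, 7, 9, 11, 15, 16]
17 → extends → [5, 7, 9, 11, 15, 16, 17]
Length 7; one witness is 5, 7, 9, 13, 15, 16, 17.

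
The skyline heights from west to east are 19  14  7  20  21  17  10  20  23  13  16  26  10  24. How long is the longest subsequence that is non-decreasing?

5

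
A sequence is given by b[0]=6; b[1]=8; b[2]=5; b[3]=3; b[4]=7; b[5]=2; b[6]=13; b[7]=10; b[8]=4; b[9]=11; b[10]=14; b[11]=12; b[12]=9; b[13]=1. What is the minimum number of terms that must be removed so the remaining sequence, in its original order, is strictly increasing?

Fewest deletions = n − (longest strictly increasing subsequence).
i:      0  1  2  3  4  5  6  7  8  9 10 11 12 13
b[i]:   6  8  5  3  7  2 13 10  4 11 14 12  9  1
dp:     1  2  1  1  2  1  3  3  2  4  5  5  3  1
max dp = 5, so deletions = 14 − 5 = 9.

9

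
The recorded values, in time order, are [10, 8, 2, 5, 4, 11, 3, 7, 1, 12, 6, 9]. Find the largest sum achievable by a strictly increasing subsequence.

Let S[i] be the best sum of a strictly increasing subsequence ending at i:
i:      1  2  3  4  5  6  7  8  9 10 11 12
a[i]:  10  8  2  5  4 11  3  7  1 12  6  9
S:     10  8  2  7  6 21  5 14  1 33 13 23
Maximum is 33 (e.g. 10 + 11 + 12).

33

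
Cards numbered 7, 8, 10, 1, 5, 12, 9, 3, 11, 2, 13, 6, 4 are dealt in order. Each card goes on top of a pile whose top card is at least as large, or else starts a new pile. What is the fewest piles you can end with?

Place each on the leftmost legal pile:
7 → new pile 1 (tops now [7])
8 → new pile 2 (tops now [7, 8])
10 → new pile 3 (tops now [7, 8, 10])
1 → pile 1 (tops now [1, 8, 10])
5 → pile 2 (tops now [1, 5, 10])
12 → new pile 4 (tops now [1, 5, 10, 12])
9 → pile 3 (tops now [1, 5, 9, 12])
3 → pile 2 (tops now [1, 3, 9, 12])
11 → pile 4 (tops now [1, 3, 9, 11])
2 → pile 2 (tops now [1, 2, 9, 11])
13 → new pile 5 (tops now [1, 2, 9, 11, 13])
6 → pile 3 (tops now [1, 2, 6, 11, 13])
4 → pile 3 (tops now [1, 2, 4, 11, 13])
Five piles.

5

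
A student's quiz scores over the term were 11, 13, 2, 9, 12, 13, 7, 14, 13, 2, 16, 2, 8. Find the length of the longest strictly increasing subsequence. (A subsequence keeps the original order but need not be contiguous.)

Track the smallest tail for each achievable length (strict):
11 → extends → [11]
13 → extends → [11, 13]
2 → replaces 11 → [2, 13]
9 → replaces 13 → [2, 9]
12 → extends → [2, 9, 12]
13 → extends → [2, 9, 12, 13]
7 → replaces 9 → [2, 7, 12, 13]
14 → extends → [2, 7, 12, 13, 14]
13 → already a tail → [2, 7, 12, 13, 14]
2 → already a tail → [2, 7, 12, 13, 14]
16 → extends → [2, 7, 12, 13, 14, 16]
2 → already a tail → [2, 7, 12, 13, 14, 16]
8 → replaces 12 → [2, 7, 8, 13, 14, 16]
Six tails, so the longest strictly increasing subsequence has length 6 (e.g. 2, 9, 12, 13, 14, 16).

6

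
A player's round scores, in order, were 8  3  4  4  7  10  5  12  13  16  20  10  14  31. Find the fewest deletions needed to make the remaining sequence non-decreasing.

4

Fewest deletions = n − (longest non-decreasing subsequence).
Patience tails:
8 → extends → [8]
3 → replaces 8 → [3]
4 → extends → [3, 4]
4 → extends → [3, 4, 4]
7 → extends → [3, 4, 4, 7]
10 → extends → [3, 4, 4, 7, 10]
5 → replaces 7 → [3, 4, 4, 5, 10]
12 → extends → [3, 4, 4, 5, 10, 12]
13 → extends → [3, 4, 4, 5, 10, 12, 13]
16 → extends → [3, 4, 4, 5, 10, 12, 13, 16]
20 → extends → [3, 4, 4, 5, 10, 12, 13, 16, 20]
10 → replaces 12 → [3, 4, 4, 5, 10, 10, 13, 16, 20]
14 → replaces 16 → [3, 4, 4, 5, 10, 10, 13, 14, 20]
31 → extends → [3, 4, 4, 5, 10, 10, 13, 14, 20, 31]
Longest non-decreasing subsequence has length 10, so deletions = 14 − 10 = 4.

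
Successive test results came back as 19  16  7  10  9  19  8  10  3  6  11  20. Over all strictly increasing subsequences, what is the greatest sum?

Let S[i] be the best sum of a strictly increasing subsequence ending at i:
i:      1  2  3  4  5  6  7  8  9 10 11 12
a[i]:  19 16  7 10  9 19  8 10  3  6 11 20
S:     19 16  7 17 16 36 15 26  3  9 37 57
Maximum is 57 (e.g. 7 + 9 + 10 + 11 + 20).

57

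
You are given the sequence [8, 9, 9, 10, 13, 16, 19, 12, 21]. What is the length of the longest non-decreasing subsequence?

8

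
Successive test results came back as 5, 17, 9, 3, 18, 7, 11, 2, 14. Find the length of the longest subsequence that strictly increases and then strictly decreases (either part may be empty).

inc[i] = longest strictly increasing subsequence ending at i; dec[i] = longest strictly decreasing subsequence starting at i:
i:      1  2  3  4  5  6  7  8  9
a[i]:   5 17  9  3 18  7 11  2 14
inc:    1  2  2  1  3  2  3  1  4
dec:    3  4  3  2  3  2  2  1  1
Best peak at i=2 (value 17): inc=2, dec=4, length 2+4−1 = 5.

5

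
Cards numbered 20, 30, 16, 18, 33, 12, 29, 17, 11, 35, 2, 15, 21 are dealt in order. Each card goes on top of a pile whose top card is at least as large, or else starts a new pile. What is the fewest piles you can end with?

Place each on the leftmost legal pile:
20 → new pile 1 (tops now [20])
30 → new pile 2 (tops now [20, 30])
16 → pile 1 (tops now [16, 30])
18 → pile 2 (tops now [16, 18])
33 → new pile 3 (tops now [16, 18, 33])
12 → pile 1 (tops now [12, 18, 33])
29 → pile 3 (tops now [12, 18, 29])
17 → pile 2 (tops now [12, 17, 29])
11 → pile 1 (tops now [11, 17, 29])
35 → new pile 4 (tops now [11, 17, 29, 35])
2 → pile 1 (tops now [2, 17, 29, 35])
15 → pile 2 (tops now [2, 15, 29, 35])
21 → pile 3 (tops now [2, 15, 21, 35])
Four piles.

4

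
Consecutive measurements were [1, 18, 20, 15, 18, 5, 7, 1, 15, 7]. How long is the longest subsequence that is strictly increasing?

4

Let dp[i] be the length of the longest such subsequence ending at index i:
i:      1  2  3  4  5  6  7  8  9 10
a[i]:   1 18 20 15 18  5  7  1 15  7
dp:     1  2  3  2  3  2  3  1  4  3
Maximum dp value is 4.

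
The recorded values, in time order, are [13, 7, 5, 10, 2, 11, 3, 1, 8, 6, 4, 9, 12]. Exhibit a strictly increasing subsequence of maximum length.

Patience tails give the LIS length; then backtrack through the dp parents:
13 → extends → [13]
7 → replaces 13 → [7]
5 → replaces 7 → [5]
10 → extends → [5, 10]
2 → replaces 5 → [2, 10]
11 → extends → [2, 10, 11]
3 → replaces 10 → [2, 3, 11]
1 → replaces 2 → [1, 3, 11]
8 → replaces 11 → [1, 3, 8]
6 → replaces 8 → [1, 3, 6]
4 → replaces 6 → [1, 3, 4]
9 → extends → [1, 3, 4, 9]
12 → extends → [1, 3, 4, 9, 12]
Length 5; one witness is 2, 3, 8, 9, 12.

2, 3, 8, 9, 12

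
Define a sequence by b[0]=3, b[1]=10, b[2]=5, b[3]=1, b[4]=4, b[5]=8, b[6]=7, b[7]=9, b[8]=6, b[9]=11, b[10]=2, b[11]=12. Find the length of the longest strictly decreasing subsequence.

5

Let dp[i] be the longest strictly decreasing subsequence ending at i:
i:      0  1  2  3  4  5  6  7  8  9 10 11
b[i]:   3 10  5  1  4  8  7  9  6 11  2 12
dp:     1  1  2  3  3  2  3  2  4  1  5  1
Maximum is 5.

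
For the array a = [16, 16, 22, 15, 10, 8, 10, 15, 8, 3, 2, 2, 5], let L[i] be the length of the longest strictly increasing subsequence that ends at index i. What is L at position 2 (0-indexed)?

2

dp[i] = 1 + max{dp[j] : j<i, a[j]<a[i]} (or 1 if no such j):
i:      0  1  2  3  4  5  6  7  8  9 10 11 12
a[i]:  16 16 22 15 10  8 10 15  8  3  2  2  5
dp:     1  1  2  1  1  1  2  3  1  1  1  1  2
At index 2 the value is 2.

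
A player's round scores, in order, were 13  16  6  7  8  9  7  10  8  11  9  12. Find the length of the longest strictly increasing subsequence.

Let dp[i] be the length of the longest such subsequence ending at index i:
i:      1  2  3  4  5  6  7  8  9 10 11 12
a[i]:  13 16  6  7  8  9  7 10  8 11  9 12
dp:     1  2  1  2  3  4  2  5  3  6  4  7
Maximum dp value is 7.

7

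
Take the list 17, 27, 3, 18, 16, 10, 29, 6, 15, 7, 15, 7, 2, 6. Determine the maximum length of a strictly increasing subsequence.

4

Track the smallest tail for each achievable length (strict):
17 → extends → [17]
27 → extends → [17, 27]
3 → replaces 17 → [3, 27]
18 → replaces 27 → [3, 18]
16 → replaces 18 → [3, 16]
10 → replaces 16 → [3, 10]
29 → extends → [3, 10, 29]
6 → replaces 10 → [3, 6, 29]
15 → replaces 29 → [3, 6, 15]
7 → replaces 15 → [3, 6, 7]
15 → extends → [3, 6, 7, 15]
7 → already a tail → [3, 6, 7, 15]
2 → replaces 3 → [2, 6, 7, 15]
6 → already a tail → [2, 6, 7, 15]
Four tails, so the longest strictly increasing subsequence has length 4 (e.g. 3, 6, 7, 15).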